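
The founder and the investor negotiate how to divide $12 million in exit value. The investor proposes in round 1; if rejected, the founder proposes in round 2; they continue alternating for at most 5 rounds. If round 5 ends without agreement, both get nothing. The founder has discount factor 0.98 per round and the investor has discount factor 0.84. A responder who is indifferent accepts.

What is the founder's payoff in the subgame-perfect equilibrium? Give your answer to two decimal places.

Work backward from the last round.
Round 5 (the investor proposes): the founder will accept anything ≥ 0, so the investor offers 0 and keeps 12.
Round 4 (the founder proposes): the investor can get 12 next round, worth 0.84 × 12 = 10.08 now. The founder offers 10.08 and keeps 12 − 10.08 = 1.92.
Round 3 (the investor proposes): the founder can get 1.92 next round, worth 0.98 × 1.92 = 1.8816 now; the investor offers that and keeps 10.1184.
Round 2 (the founder proposes): the investor can get 10.1184 next round, worth 0.84 × 10.1184 = 8.499456 now. The founder offers 8.499456 and keeps 12 − 8.499456 = 3.500544.
Round 1 (the investor proposes): the founder can get 3.500544 next round, worth 0.98 × 3.500544 = 3.43053312 now, so the investor offers 3.43053312, keeping 8.56946688.

3.43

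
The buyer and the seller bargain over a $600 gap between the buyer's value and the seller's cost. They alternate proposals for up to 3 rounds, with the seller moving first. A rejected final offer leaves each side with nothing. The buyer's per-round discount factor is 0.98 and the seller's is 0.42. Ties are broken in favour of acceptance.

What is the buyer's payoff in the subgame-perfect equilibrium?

Round 3 (the seller proposes): the buyer will accept anything ≥ 0, so the seller offers 0 and keeps 600.
Round 2 (the buyer proposes): the seller can get 600 next round, worth 0.42 × 600 = 252 now, so the buyer offers 252, keeping 348.
Round 1 (the seller proposes): the buyer can get 348 next round, worth 0.98 × 348 = 341.04 now, so the seller offers 341.04, keeping 258.96.

341.04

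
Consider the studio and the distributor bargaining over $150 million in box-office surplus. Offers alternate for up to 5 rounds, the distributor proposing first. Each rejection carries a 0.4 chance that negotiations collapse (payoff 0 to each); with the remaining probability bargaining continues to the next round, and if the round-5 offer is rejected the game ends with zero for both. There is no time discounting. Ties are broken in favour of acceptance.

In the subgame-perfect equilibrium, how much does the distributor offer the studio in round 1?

By backward induction:
Round 5 (the distributor proposes): rejection yields 0 for the studio; the distributor offers 0 and keeps 150.
Round 4 (the studio proposes): rejecting gives the distributor an expected 0.6 × 150 = 90; the studio offers that and keeps 60.
Round 3 (the distributor proposes): rejecting gives the studio an expected 0.6 × 60 = 36; the distributor offers that and keeps 114.
Round 2 (the studio proposes): rejecting gives the distributor an expected 0.6 × 114 = 68.4, so the studio offers 68.4, keeping 81.6.
Round 1 (the distributor proposes): rejecting gives the studio an expected 0.6 × 81.6 = 48.96. The distributor offers 48.96 and keeps 150 − 48.96 = 101.04.

48.96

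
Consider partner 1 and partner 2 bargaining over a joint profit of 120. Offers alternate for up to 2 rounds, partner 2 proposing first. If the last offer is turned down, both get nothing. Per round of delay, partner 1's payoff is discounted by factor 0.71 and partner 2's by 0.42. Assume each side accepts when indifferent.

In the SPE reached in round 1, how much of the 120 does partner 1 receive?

85.2

Round 2 (partner 1 proposes): rejection yields 0 for partner 2; partner 1 offers 0 and keeps 120.
Round 1 (partner 2 proposes): partner 1 can get 120 next round, worth 0.71 × 120 = 85.2 now, so partner 2 offers 85.2, keeping 34.8.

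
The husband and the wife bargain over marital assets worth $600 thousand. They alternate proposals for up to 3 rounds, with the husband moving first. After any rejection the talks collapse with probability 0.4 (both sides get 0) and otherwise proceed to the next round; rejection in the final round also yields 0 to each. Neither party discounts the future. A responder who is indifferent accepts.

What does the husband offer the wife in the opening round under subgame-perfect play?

144

By backward induction:
Round 3 (the husband proposes): the wife will accept anything ≥ 0, so the husband offers 0 and keeps 600.
Round 2 (the wife proposes): rejecting gives the husband an expected 0.6 × 600 = 360, so the wife offers 360, keeping 240.
Round 1 (the husband proposes): rejecting gives the wife an expected 0.6 × 240 = 144; the husband offers that and keeps 456.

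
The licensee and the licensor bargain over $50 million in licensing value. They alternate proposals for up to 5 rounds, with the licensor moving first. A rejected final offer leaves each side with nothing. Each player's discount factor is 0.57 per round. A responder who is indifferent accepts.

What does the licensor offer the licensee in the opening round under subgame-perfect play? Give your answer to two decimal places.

Solve by backward induction from round 5.
Round 5 (the licensor proposes): rejection yields 0 for the licensee; the licensor offers 0 and keeps 50.
Round 4 (the licensee proposes): the licensor can get 50 next round, worth 0.57 × 50 = 28.5 now. The licensee offers 28.5 and keeps 50 − 28.5 = 21.5.
Round 3 (the licensor proposes): the licensee can get 21.5 next round, worth 0.57 × 21.5 = 12.255 now. The licensor offers 12.255 and keeps 50 − 12.255 = 37.745.
Round 2 (the licensee proposes): the licensor can get 37.745 next round, worth 0.57 × 37.745 = 21.51465 now, so the licensee offers 21.51465, keeping 28.48535.
Round 1 (the licensor proposes): the licensee can get 28.48535 next round, worth 0.57 × 28.48535 = 16.2366495 now. The licensor offers 16.2366495 and keeps 50 − 16.2366495 = 33.7633505.

16.24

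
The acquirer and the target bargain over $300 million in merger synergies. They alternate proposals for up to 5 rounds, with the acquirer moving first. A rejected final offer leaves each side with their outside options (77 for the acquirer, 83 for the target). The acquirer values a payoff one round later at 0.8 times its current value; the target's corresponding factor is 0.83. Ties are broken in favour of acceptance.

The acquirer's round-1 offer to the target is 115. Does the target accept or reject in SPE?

Round 5 (the acquirer proposes): the target gets 83 if talks fail, so the acquirer offers 83 and keeps 217.
Round 4 (the target proposes): the acquirer can get 217 next round, worth 0.8 × 217 = 173.6 now, so the target offers 173.6, keeping 126.4.
Round 3 (the acquirer proposes): the target can get 126.4 next round, worth 0.83 × 126.4 = 104.912 now, so the acquirer offers 104.912, keeping 195.088.
Round 2 (the target proposes): the acquirer can get 195.088 next round, worth 0.8 × 195.088 = 156.0704 now. The target offers 156.0704 and keeps 300 − 156.0704 = 143.9296.
So by rejecting in round 1, the target gets 143.9296 next round, worth 0.83 × 143.9296 = 119.461568 now.
Offer 115 < 119.461568, so the target rejects.

Reject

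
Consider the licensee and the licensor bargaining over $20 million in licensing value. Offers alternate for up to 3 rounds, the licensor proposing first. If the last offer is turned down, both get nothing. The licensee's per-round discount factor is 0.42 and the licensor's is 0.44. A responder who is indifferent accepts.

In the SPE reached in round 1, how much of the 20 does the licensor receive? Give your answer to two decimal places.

Round 3 (the licensor proposes): the licensee will accept anything ≥ 0, so the licensor offers 0 and keeps 20.
Round 2 (the licensee proposes): the licensor can get 20 next round, worth 0.44 × 20 = 8.8 now, so the licensee offers 8.8, keeping 11.2.
Round 1 (the licensor proposes): the licensee can get 11.2 next round, worth 0.42 × 11.2 = 4.704 now, so the licensor offers 4.704, keeping 15.296.

15.30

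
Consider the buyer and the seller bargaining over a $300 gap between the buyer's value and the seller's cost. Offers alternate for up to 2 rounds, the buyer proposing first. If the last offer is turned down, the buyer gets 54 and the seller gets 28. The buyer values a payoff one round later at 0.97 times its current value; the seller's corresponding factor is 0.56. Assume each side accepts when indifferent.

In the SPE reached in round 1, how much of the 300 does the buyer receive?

Work backward from the last round.
Round 2 (the seller proposes): the buyer gets 54 if talks fail, so the seller offers 54 and keeps 246.
Round 1 (the buyer proposes): the seller can get 246 next round, worth 0.56 × 246 = 137.76 now. The buyer offers 137.76 and keeps 300 − 137.76 = 162.24.

162.24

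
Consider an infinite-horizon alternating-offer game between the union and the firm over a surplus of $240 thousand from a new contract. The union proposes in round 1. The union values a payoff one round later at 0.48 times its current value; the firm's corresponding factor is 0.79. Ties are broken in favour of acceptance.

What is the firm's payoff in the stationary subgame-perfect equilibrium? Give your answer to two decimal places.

158.81

In a stationary SPE each proposer offers the other exactly their discounted continuation value.
If the union keeps x when proposing and the firm keeps y when proposing, then x = 240 − 0.79y and y = 240 − 0.48x.
Solving: x = 240(1 − 0.79) / (1 − 0.48·0.79) = 50.4 / 0.6208 ≈ 81.1856.
The firm gets 240 − 81.1856 ≈ 158.8144.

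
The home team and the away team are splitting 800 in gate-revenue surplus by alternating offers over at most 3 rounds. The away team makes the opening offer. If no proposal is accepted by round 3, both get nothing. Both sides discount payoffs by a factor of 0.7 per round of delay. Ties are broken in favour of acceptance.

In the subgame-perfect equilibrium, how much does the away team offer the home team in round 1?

168

Work backward from the last round.
Round 3 (the away team proposes): the home team will accept anything ≥ 0, so the away team offers 0 and keeps 800.
Round 2 (the home team proposes): the away team can get 800 next round, worth 0.7 × 800 = 560 now, so the home team offers 560, keeping 240.
Round 1 (the away team proposes): the home team can get 240 next round, worth 0.7 × 240 = 168 now, so the away team offers 168, keeping 632.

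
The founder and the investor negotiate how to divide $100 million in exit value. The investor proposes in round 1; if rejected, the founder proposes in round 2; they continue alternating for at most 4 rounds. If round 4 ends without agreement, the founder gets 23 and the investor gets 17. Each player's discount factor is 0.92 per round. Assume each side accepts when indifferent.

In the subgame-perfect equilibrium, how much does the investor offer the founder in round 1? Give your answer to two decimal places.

71.99

Round 4 (the founder proposes): the investor gets 17 if talks fail, so the founder offers 17 and keeps 83.
Round 3 (the investor proposes): the founder can get 83 next round, worth 0.92 × 83 = 76.36 now, so the investor offers 76.36, keeping 23.64.
Round 2 (the founder proposes): the investor can get 23.64 next round, worth 0.92 × 23.64 = 21.7488 now; the founder offers that and keeps 78.2512.
Round 1 (the investor proposes): the founder can get 78.2512 next round, worth 0.92 × 78.2512 = 71.991104 now. The investor offers 71.991104 and keeps 100 − 71.991104 = 28.008896.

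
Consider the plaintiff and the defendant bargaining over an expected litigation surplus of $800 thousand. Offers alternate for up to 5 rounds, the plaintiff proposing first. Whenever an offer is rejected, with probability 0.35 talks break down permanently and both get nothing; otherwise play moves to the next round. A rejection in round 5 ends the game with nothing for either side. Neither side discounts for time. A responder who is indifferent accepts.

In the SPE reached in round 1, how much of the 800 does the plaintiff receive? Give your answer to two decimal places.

541.11

Round 5 (the plaintiff proposes): rejection yields 0 for the defendant; the plaintiff offers 0 and keeps 800.
Round 4 (the defendant proposes): rejecting gives the plaintiff an expected 0.65 × 800 = 520; the defendant offers that and keeps 280.
Round 3 (the plaintiff proposes): rejecting gives the defendant an expected 0.65 × 280 = 182, so the plaintiff offers 182, keeping 618.
Round 2 (the defendant proposes): rejecting gives the plaintiff an expected 0.65 × 618 = 401.7; the defendant offers that and keeps 398.3.
Round 1 (the plaintiff proposes): rejecting gives the defendant an expected 0.65 × 398.3 = 258.895; the plaintiff offers that and keeps 541.105.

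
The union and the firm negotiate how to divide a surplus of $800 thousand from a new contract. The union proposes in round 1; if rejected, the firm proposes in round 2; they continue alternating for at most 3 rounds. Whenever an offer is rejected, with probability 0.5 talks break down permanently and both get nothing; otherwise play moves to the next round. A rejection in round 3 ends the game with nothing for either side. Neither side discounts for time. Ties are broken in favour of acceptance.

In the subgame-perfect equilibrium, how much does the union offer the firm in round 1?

Round 3 (the union proposes): rejection yields 0 for the firm; the union offers 0 and keeps 800.
Round 2 (the firm proposes): rejecting gives the union an expected 0.5 × 800 = 400; the firm offers that and keeps 400.
Round 1 (the union proposes): rejecting gives the firm an expected 0.5 × 400 = 200, so the union offers 200, keeping 600.

200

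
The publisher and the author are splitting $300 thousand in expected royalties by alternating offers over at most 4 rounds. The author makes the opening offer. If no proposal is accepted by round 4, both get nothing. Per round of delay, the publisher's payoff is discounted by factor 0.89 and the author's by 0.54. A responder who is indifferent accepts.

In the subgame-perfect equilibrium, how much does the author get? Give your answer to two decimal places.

48.86

Round 4 (the publisher proposes): the author will accept anything ≥ 0, so the publisher offers 0 and keeps 300.
Round 3 (the author proposes): the publisher can get 300 next round, worth 0.89 × 300 = 267 now; the author offers that and keeps 33.
Round 2 (the publisher proposes): the author can get 33 next round, worth 0.54 × 33 = 17.82 now. The publisher offers 17.82 and keeps 300 − 17.82 = 282.18.
Round 1 (the author proposes): the publisher can get 282.18 next round, worth 0.89 × 282.18 = 251.1402 now, so the author offers 251.1402, keeping 48.8598.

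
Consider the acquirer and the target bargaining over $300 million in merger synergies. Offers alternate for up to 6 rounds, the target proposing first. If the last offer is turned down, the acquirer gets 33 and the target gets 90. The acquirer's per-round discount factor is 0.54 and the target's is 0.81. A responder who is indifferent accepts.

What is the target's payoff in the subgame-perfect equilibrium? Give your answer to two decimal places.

Round 6 (the acquirer proposes): the target gets 90 if talks fail, so the acquirer offers 90 and keeps 210.
Round 5 (the target proposes): the acquirer can get 210 next round, worth 0.54 × 210 = 113.4 now. The target offers 113.4 and keeps 300 − 113.4 = 186.6.
Round 4 (the acquirer proposes): the target can get 186.6 next round, worth 0.81 × 186.6 = 151.146 now; the acquirer offers that and keeps 148.854.
Round 3 (the target proposes): the acquirer can get 148.854 next round, worth 0.54 × 148.854 = 80.38116 now. The target offers 80.38116 and keeps 300 − 80.38116 = 219.61884.
Round 2 (the acquirer proposes): the target can get 219.61884 next round, worth 0.81 × 219.61884 = 177.8912604 now; the acquirer offers that and keeps 122.1087396.
Round 1 (the target proposes): the acquirer can get 122.1087396 next round, worth 0.54 × 122.1087396 = 65.938719384 now; the target offers that and keeps 234.061280616.

234.06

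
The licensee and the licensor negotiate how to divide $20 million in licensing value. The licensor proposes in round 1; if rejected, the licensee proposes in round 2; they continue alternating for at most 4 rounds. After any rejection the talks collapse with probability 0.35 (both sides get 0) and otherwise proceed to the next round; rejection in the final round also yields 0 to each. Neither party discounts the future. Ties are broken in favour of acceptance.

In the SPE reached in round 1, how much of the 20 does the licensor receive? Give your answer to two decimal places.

9.96

Round 4 (the licensee proposes): rejection yields 0 for the licensor; the licensee offers 0 and keeps 20.
Round 3 (the licensor proposes): rejecting gives the licensee an expected 0.65 × 20 = 13. The licensor offers 13 and keeps 20 − 13 = 7.
Round 2 (the licensee proposes): rejecting gives the licensor an expected 0.65 × 7 = 4.55. The licensee offers 4.55 and keeps 20 − 4.55 = 15.45.
Round 1 (the licensor proposes): rejecting gives the licensee an expected 0.65 × 15.45 = 10.0425; the licensor offers that and keeps 9.9575.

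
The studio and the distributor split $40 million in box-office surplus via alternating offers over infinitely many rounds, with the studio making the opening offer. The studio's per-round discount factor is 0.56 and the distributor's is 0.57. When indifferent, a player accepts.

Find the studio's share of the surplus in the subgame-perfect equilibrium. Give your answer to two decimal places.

25.26

When the studio proposes, the distributor accepts any offer worth at least 0.57 times what the distributor would get by proposing next round; and vice versa.
This gives x = 40 − 0.57y and y = 40 − 0.56x, where x and y are each side's share when it proposes.
Hence (1 − 0.57·0.56)x = 40(1 − 0.57), i.e. 0.6808·x = 17.2.
x ≈ 25.2644; the distributor's share is 40 − x ≈ 14.7356.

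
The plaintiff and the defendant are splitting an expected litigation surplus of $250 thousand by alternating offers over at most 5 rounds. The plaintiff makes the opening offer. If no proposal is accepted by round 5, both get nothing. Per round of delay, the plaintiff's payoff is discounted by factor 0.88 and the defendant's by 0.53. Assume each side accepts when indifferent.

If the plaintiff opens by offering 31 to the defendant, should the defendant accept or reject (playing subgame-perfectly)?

Accept

Work out the defendant's continuation value if the offer is rejected.
Round 5 (the plaintiff proposes): rejection yields 0 for the defendant; the plaintiff offers 0 and keeps 250.
Round 4 (the defendant proposes): the plaintiff can get 250 next round, worth 0.88 × 250 = 220 now; the defendant offers that and keeps 30.
Round 3 (the plaintiff proposes): the defendant can get 30 next round, worth 0.53 × 30 = 15.9 now. The plaintiff offers 15.9 and keeps 250 − 15.9 = 234.1.
Round 2 (the defendant proposes): the plaintiff can get 234.1 next round, worth 0.88 × 234.1 = 206.008 now. The defendant offers 206.008 and keeps 250 − 206.008 = 43.992.
So by rejecting in round 1, the defendant gets 43.992 next round, worth 0.53 × 43.992 = 23.31576 now.
Offer 31 ≥ 23.31576, so the defendant accepts.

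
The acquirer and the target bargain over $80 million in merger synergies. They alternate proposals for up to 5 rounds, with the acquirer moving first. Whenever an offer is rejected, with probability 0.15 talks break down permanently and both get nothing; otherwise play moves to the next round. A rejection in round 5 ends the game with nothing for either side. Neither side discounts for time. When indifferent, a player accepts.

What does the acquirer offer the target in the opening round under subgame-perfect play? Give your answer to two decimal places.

17.57

Round 5 (the acquirer proposes): rejection yields 0 for the target; the acquirer offers 0 and keeps 80.
Round 4 (the target proposes): rejecting gives the acquirer an expected 0.85 × 80 = 68. The target offers 68 and keeps 80 − 68 = 12.
Round 3 (the acquirer proposes): rejecting gives the target an expected 0.85 × 12 = 10.2; the acquirer offers that and keeps 69.8.
Round 2 (the target proposes): rejecting gives the acquirer an expected 0.85 × 69.8 = 59.33, so the target offers 59.33, keeping 20.67.
Round 1 (the acquirer proposes): rejecting gives the target an expected 0.85 × 20.67 = 17.5695, so the acquirer offers 17.5695, keeping 62.4305.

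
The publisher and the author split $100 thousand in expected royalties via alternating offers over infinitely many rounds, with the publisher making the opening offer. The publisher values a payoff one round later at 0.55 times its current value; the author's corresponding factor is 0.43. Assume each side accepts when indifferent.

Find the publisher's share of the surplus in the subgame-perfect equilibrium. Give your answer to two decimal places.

74.66

When the publisher proposes, the author accepts any offer worth at least 0.43 times what the author would get by proposing next round; and vice versa.
This gives x = 100 − 0.43y and y = 100 − 0.55x, where x and y are each side's share when it proposes.
Hence (1 − 0.43·0.55)x = 100(1 − 0.43), i.e. 0.7635·x = 57.
x ≈ 74.6562; the author's share is 100 − x ≈ 25.3438.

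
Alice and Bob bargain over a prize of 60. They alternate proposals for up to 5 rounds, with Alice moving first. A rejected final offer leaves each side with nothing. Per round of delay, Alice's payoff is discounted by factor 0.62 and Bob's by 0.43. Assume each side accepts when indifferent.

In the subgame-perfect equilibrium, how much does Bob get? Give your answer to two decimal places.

Work backward from the last round.
Round 5 (Alice proposes): Bob will accept anything ≥ 0, so Alice offers 0 and keeps 60.
Round 4 (Bob proposes): Alice can get 60 next round, worth 0.62 × 60 = 37.2 now, so Bob offers 37.2, keeping 22.8.
Round 3 (Alice proposes): Bob can get 22.8 next round, worth 0.43 × 22.8 = 9.804 now, so Alice offers 9.804, keeping 50.196.
Round 2 (Bob proposes): Alice can get 50.196 next round, worth 0.62 × 50.196 = 31.12152 now; Bob offers that and keeps 28.87848.
Round 1 (Alice proposes): Bob can get 28.87848 next round, worth 0.43 × 28.87848 = 12.4177464 now, so Alice offers 12.4177464, keeping 47.5822536.

12.42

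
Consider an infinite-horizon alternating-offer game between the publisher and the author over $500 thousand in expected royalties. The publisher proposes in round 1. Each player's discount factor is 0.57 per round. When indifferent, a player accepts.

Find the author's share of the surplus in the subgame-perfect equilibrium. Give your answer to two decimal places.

Let x be the publisher's share when the publisher proposes and y be the author's share when the author proposes.
The author accepts iff offered ≥ 0.57·y, so x = 500 − 0.57y. Symmetrically y = 500 − 0.57x.
Substituting: x = 500 − 0.57(500 − 0.57x), giving x(1 − 0.57·0.57) = 500(1 − 0.57).
So x = 500 × 0.43 / 0.6751 ≈ 318.4713, and the author receives 500 − x ≈ 181.5287.

181.53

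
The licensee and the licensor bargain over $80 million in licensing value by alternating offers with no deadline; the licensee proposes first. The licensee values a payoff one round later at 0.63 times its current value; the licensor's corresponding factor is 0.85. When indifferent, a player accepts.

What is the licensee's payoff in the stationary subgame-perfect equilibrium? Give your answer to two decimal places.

Let x be the licensee's share when the licensee proposes and y be the licensor's share when the licensor proposes.
The licensor accepts iff offered ≥ 0.85·y, so x = 80 − 0.85y. Symmetrically y = 80 − 0.63x.
Substituting: x = 80 − 0.85(80 − 0.63x), giving x(1 − 0.63·0.85) = 80(1 − 0.85).
So x = 80 × 0.15 / 0.4645 ≈ 25.8342, and the licensor receives 80 − x ≈ 54.1658.

25.83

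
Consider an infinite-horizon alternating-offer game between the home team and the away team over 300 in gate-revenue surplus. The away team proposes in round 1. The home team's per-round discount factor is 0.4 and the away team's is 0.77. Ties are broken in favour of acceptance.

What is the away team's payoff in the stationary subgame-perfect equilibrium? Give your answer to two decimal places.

260.12

In a stationary SPE each proposer offers the other exactly their discounted continuation value.
If the away team keeps x when proposing and the home team keeps y when proposing, then x = 300 − 0.4y and y = 300 − 0.77x.
Solving: x = 300(1 − 0.4) / (1 − 0.77·0.4) = 180 / 0.692 ≈ 260.1156.
The home team gets 300 − 260.1156 ≈ 39.8844.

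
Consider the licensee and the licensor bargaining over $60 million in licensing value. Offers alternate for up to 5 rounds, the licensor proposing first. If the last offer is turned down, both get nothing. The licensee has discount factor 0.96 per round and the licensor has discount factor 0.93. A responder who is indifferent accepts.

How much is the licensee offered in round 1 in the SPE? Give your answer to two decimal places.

7.63

Round 5 (the licensor proposes): rejection yields 0 for the licensee; the licensor offers 0 and keeps 60.
Round 4 (the licensee proposes): the licensor can get 60 next round, worth 0.93 × 60 = 55.8 now, so the licensee offers 55.8, keeping 4.2.
Round 3 (the licensor proposes): the licensee can get 4.2 next round, worth 0.96 × 4.2 = 4.032 now. The licensor offers 4.032 and keeps 60 − 4.032 = 55.968.
Round 2 (the licensee proposes): the licensor can get 55.968 next round, worth 0.93 × 55.968 = 52.05024 now, so the licensee offers 52.05024, keeping 7.94976.
Round 1 (the licensor proposes): the licensee can get 7.94976 next round, worth 0.96 × 7.94976 = 7.6317696 now, so the licensor offers 7.6317696, keeping 52.3682304.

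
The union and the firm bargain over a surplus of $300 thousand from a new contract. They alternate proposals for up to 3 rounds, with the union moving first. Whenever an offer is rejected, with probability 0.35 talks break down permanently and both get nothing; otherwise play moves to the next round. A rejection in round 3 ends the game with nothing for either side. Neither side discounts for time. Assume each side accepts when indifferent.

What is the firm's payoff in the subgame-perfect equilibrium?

68.25

Round 3 (the union proposes): the firm will accept anything ≥ 0, so the union offers 0 and keeps 300.
Round 2 (the firm proposes): rejecting gives the union an expected 0.65 × 300 = 195, so the firm offers 195, keeping 105.
Round 1 (the union proposes): rejecting gives the firm an expected 0.65 × 105 = 68.25. The union offers 68.25 and keeps 300 − 68.25 = 231.75.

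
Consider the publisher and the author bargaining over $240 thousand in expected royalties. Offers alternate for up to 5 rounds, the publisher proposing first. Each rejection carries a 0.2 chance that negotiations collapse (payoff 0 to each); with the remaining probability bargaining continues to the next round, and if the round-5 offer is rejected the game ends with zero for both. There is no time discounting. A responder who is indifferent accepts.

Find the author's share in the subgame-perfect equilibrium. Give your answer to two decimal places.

62.98

By backward induction:
Round 5 (the publisher proposes): rejection yields 0 for the author; the publisher offers 0 and keeps 240.
Round 4 (the author proposes): rejecting gives the publisher an expected 0.8 × 240 = 192, so the author offers 192, keeping 48.
Round 3 (the publisher proposes): rejecting gives the author an expected 0.8 × 48 = 38.4, so the publisher offers 38.4, keeping 201.6.
Round 2 (the author proposes): rejecting gives the publisher an expected 0.8 × 201.6 = 161.28; the author offers that and keeps 78.72.
Round 1 (the publisher proposes): rejecting gives the author an expected 0.8 × 78.72 = 62.976. The publisher offers 62.976 and keeps 240 − 62.976 = 177.024.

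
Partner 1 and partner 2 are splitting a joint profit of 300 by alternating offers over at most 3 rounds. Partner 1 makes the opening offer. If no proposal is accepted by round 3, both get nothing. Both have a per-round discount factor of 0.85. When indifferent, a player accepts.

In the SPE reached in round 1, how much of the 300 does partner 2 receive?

38.25

Round 3 (partner 1 proposes): partner 2 will accept anything ≥ 0, so partner 1 offers 0 and keeps 300.
Round 2 (partner 2 proposes): partner 1 can get 300 next round, worth 0.85 × 300 = 255 now. Partner 2 offers 255 and keeps 300 − 255 = 45.
Round 1 (partner 1 proposes): partner 2 can get 45 next round, worth 0.85 × 45 = 38.25 now. Partner 1 offers 38.25 and keeps 300 − 38.25 = 261.75.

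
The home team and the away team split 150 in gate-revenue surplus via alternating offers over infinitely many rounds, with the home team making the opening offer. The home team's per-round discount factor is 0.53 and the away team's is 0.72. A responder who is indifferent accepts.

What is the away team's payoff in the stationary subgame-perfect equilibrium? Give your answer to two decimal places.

In a stationary SPE each proposer offers the other exactly their discounted continuation value.
If the home team keeps x when proposing and the away team keeps y when proposing, then x = 150 − 0.72y and y = 150 − 0.53x.
Solving: x = 150(1 − 0.72) / (1 − 0.53·0.72) = 42 / 0.6184 ≈ 67.9172.
The away team gets 150 − 67.9172 ≈ 82.0828.

82.08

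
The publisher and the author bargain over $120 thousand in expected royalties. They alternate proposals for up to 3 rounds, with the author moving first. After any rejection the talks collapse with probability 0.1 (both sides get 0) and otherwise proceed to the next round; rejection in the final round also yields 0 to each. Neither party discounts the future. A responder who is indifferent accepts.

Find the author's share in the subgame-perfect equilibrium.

Round 3 (the author proposes): the publisher will accept anything ≥ 0, so the author offers 0 and keeps 120.
Round 2 (the publisher proposes): rejecting gives the author an expected 0.9 × 120 = 108; the publisher offers that and keeps 12.
Round 1 (the author proposes): rejecting gives the publisher an expected 0.9 × 12 = 10.8; the author offers that and keeps 109.2.

109.2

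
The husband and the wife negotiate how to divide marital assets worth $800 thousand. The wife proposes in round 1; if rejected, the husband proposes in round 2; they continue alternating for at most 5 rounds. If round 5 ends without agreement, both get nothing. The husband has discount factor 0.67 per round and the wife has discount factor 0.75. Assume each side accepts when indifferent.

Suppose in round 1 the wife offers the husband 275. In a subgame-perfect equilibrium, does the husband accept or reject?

Accept

Round 5 (the wife proposes): the husband will accept anything ≥ 0, so the wife offers 0 and keeps 800.
Round 4 (the husband proposes): the wife can get 800 next round, worth 0.75 × 800 = 600 now, so the husband offers 600, keeping 200.
Round 3 (the wife proposes): the husband can get 200 next round, worth 0.67 × 200 = 134 now, so the wife offers 134, keeping 666.
Round 2 (the husband proposes): the wife can get 666 next round, worth 0.75 × 666 = 499.5 now; the husband offers that and keeps 300.5.
So by rejecting in round 1, the husband gets 300.5 next round, worth 0.67 × 300.5 = 201.335 now.
Offer 275 ≥ 201.335, so the husband accepts.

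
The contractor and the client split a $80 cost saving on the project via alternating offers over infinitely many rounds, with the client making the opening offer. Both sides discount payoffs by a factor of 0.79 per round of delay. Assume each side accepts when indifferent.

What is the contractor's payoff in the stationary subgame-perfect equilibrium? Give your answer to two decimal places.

When the client proposes, the contractor accepts any offer worth at least 0.79 times what the contractor would get by proposing next round; and vice versa.
This gives x = 80 − 0.79y and y = 80 − 0.79x, where x and y are each side's share when it proposes.
Hence (1 − 0.79·0.79)x = 80(1 − 0.79), i.e. 0.3759·x = 16.8.
x ≈ 44.6927; the contractor's share is 80 − x ≈ 35.3073.

35.31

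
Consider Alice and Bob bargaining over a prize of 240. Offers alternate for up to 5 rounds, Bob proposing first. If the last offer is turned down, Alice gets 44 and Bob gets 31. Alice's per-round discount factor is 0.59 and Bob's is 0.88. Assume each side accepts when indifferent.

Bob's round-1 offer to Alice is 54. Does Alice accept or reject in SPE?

Accept

Work out Alice's continuation value if the offer is rejected.
Round 5 (Bob proposes): Alice gets 44 if talks fail, so Bob offers 44 and keeps 196.
Round 4 (Alice proposes): Bob can get 196 next round, worth 0.88 × 196 = 172.48 now, so Alice offers 172.48, keeping 67.52.
Round 3 (Bob proposes): Alice can get 67.52 next round, worth 0.59 × 67.52 = 39.8368 now. Bob offers 39.8368 and keeps 240 − 39.8368 = 200.1632.
Round 2 (Alice proposes): Bob can get 200.1632 next round, worth 0.88 × 200.1632 = 176.143616 now, so Alice offers 176.143616, keeping 63.856384.
So by rejecting in round 1, Alice gets 63.856384 next round, worth 0.59 × 63.856384 = 37.67526656 now.
Offer 54 ≥ 37.67526656, so Alice accepts.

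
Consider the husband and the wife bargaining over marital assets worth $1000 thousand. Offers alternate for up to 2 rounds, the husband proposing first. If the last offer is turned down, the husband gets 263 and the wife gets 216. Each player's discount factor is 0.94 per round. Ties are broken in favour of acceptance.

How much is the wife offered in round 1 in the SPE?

692.78

Round 2 (the wife proposes): the husband gets 263 if talks fail, so the wife offers 263 and keeps 737.
Round 1 (the husband proposes): the wife can get 737 next round, worth 0.94 × 737 = 692.78 now; the husband offers that and keeps 307.22.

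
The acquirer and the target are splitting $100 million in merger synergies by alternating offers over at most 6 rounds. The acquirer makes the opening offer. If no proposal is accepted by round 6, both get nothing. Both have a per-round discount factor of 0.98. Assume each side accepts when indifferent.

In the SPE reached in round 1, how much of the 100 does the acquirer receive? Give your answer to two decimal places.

5.77

Round 6 (the target proposes): the acquirer will accept anything ≥ 0, so the target offers 0 and keeps 100.
Round 5 (the acquirer proposes): the target can get 100 next round, worth 0.98 × 100 = 98 now, so the acquirer offers 98, keeping 2.
Round 4 (the target proposes): the acquirer can get 2 next round, worth 0.98 × 2 = 1.96 now; the target offers that and keeps 98.04.
Round 3 (the acquirer proposes): the target can get 98.04 next round, worth 0.98 × 98.04 = 96.0792 now. The acquirer offers 96.0792 and keeps 100 − 96.0792 = 3.9208.
Round 2 (the target proposes): the acquirer can get 3.9208 next round, worth 0.98 × 3.9208 = 3.842384 now; the target offers that and keeps 96.157616.
Round 1 (the acquirer proposes): the target can get 96.157616 next round, worth 0.98 × 96.157616 = 94.23446368 now; the acquirer offers that and keeps 5.76553632.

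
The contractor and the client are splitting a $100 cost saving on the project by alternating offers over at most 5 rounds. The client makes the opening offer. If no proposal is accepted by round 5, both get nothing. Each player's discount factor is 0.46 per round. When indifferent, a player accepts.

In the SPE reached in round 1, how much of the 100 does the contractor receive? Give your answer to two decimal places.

Work backward from the last round.
Round 5 (the client proposes): rejection yields 0 for the contractor; the client offers 0 and keeps 100.
Round 4 (the contractor proposes): the client can get 100 next round, worth 0.46 × 100 = 46 now. The contractor offers 46 and keeps 100 − 46 = 54.
Round 3 (the client proposes): the contractor can get 54 next round, worth 0.46 × 54 = 24.84 now; the client offers that and keeps 75.16.
Round 2 (the contractor proposes): the client can get 75.16 next round, worth 0.46 × 75.16 = 34.5736 now; the contractor offers that and keeps 65.4264.
Round 1 (the client proposes): the contractor can get 65.4264 next round, worth 0.46 × 65.4264 = 30.096144 now. The client offers 30.096144 and keeps 100 − 30.096144 = 69.903856.

30.10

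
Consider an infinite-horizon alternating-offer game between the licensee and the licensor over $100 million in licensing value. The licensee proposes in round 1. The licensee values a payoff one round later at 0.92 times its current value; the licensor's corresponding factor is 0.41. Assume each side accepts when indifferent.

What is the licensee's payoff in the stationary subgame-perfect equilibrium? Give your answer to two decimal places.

Let x be the licensee's share when the licensee proposes and y be the licensor's share when the licensor proposes.
The licensor accepts iff offered ≥ 0.41·y, so x = 100 − 0.41y. Symmetrically y = 100 − 0.92x.
Substituting: x = 100 − 0.41(100 − 0.92x), giving x(1 − 0.92·0.41) = 100(1 − 0.41).
So x = 100 × 0.59 / 0.6228 ≈ 94.7335, and the licensor receives 100 − x ≈ 5.2665.

94.73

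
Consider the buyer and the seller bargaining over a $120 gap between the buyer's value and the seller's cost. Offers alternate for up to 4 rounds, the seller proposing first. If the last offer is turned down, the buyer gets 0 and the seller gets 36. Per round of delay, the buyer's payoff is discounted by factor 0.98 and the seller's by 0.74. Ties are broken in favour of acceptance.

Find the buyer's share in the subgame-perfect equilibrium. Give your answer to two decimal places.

90.27

Solve by backward induction from round 4.
Round 4 (the buyer proposes): the seller gets 36 if talks fail, so the buyer offers 36 and keeps 84.
Round 3 (the seller proposes): the buyer can get 84 next round, worth 0.98 × 84 = 82.32 now; the seller offers that and keeps 37.68.
Round 2 (the buyer proposes): the seller can get 37.68 next round, worth 0.74 × 37.68 = 27.8832 now; the buyer offers that and keeps 92.1168.
Round 1 (the seller proposes): the buyer can get 92.1168 next round, worth 0.98 × 92.1168 = 90.274464 now, so the seller offers 90.274464, keeping 29.725536.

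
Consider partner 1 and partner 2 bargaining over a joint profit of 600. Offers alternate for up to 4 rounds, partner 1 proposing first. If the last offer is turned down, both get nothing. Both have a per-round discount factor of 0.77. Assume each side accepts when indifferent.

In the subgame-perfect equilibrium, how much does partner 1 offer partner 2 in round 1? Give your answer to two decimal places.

380.18

Round 4 (partner 2 proposes): partner 1 will accept anything ≥ 0, so partner 2 offers 0 and keeps 600.
Round 3 (partner 1 proposes): partner 2 can get 600 next round, worth 0.77 × 600 = 462 now. Partner 1 offers 462 and keeps 600 − 462 = 138.
Round 2 (partner 2 proposes): partner 1 can get 138 next round, worth 0.77 × 138 = 106.26 now, so partner 2 offers 106.26, keeping 493.74.
Round 1 (partner 1 proposes): partner 2 can get 493.74 next round, worth 0.77 × 493.74 = 380.1798 now, so partner 1 offers 380.1798, keeping 219.8202.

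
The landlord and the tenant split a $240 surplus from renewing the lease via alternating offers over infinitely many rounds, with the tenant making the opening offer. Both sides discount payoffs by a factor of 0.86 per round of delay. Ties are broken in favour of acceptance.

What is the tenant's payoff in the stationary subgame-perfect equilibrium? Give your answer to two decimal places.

In a stationary SPE each proposer offers the other exactly their discounted continuation value.
If the tenant keeps x when proposing and the landlord keeps y when proposing, then x = 240 − 0.86y and y = 240 − 0.86x.
Solving: x = 240(1 − 0.86) / (1 − 0.86·0.86) = 33.6 / 0.2604 ≈ 129.0323.
The landlord gets 240 − 129.0323 ≈ 110.9677.

129.03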